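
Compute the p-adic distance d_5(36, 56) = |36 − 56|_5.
d_5(36, 56) = 1/5

Step 1 — x − y = 36 − 56 = -20. Step 2 — v_5(-20) = 1 (factor: -20 = −(5^1 · 4); the sign does not affect v_p). Step 3 — |x − y|_5 = 5^{-1} = 1/5.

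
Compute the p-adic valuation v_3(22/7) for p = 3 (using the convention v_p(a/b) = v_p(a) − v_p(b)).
v_3(22/7) = 0

Factor powers of 3 from the numerator and denominator of the reduced fraction: 22 = 3^0 · 22 and 7 = 3^0 · 7. Apply v_p(a/b) = v_p(a) − v_p(b): v_3(22/7) = 0 − 0 = 0.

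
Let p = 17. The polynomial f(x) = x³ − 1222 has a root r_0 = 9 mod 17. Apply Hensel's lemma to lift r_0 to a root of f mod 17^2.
r_1 = 281 (mod 289)

Hensel: r_{i+1} = r_i − f(r_i)/f′(r_i) mod 17^{i+2}, where f′(x) = 3x². Iterate:
  r_0 = 9 (mod 17)
  r_1 = 281 (mod 289)
Final: r = 281 with f(r) ≡ 0 mod 17^2.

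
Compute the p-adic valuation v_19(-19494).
v_19(-19494) = 2

v_19(n) is the largest exponent k such that 19^k divides n. Factor out: -19494 = -19^2 · 54. (Sign doesn't affect v_p.) So v_19(-19494) = 2.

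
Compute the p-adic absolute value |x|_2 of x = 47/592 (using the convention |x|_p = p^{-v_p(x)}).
|47/592|_2 = 16

Step 1 — compute v_2(x) by factoring powers of 2 out of the numerator and denominator: v_2(47/592) = -4. Step 2 — apply |x|_p = p^{-v_p(x)} = 2^{4} = 16.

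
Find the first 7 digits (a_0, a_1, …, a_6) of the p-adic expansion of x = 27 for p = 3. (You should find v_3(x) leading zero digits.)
(a_0, …, a_6) = (0, 0, 0, 1, 0, 0, 0)

v_3(27) = 3, so a_0 = ... = a_2 = 0. Factor out: x = 3^3 · u with u = 1 a unit in ℤ_3. Expand u iteratively via a_{v+i} = u_i mod 3, u_{i+1} = (u_i − a_{v+i})/3:
  u_0 = 1;  a_3 = 1;  u_1 = (u_0 − 1)/3 = 0
  u_1 = 0;  a_4 = 0;  u_2 = (u_1 − 0)/3 = 0
  u_2 = 0;  a_5 = 0;  u_3 = (u_2 − 0)/3 = 0
  u_3 = 0;  a_6 = 0;  u_4 = (u_3 − 0)/3 = 0
Digits: (0, 0, 0, 1, 0, 0, 0).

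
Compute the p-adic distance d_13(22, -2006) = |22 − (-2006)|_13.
d_13(22, -2006) = 1/169

Step 1 — x − y = 22 − (-2006) = 2028. Step 2 — v_13(2028) = 2 (factor: 2028 = (13^2 · 12); the sign does not affect v_p). Step 3 — |x − y|_13 = 13^{-2} = 1/169.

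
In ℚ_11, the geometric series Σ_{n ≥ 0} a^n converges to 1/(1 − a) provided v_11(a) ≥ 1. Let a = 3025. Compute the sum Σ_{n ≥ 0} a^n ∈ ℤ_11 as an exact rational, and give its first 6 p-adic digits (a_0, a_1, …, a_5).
Σ a^n = 1/(1 − a) = -1/3024;  first 6 digits = (1, 0, 3, 2, 9, 1)

v_11(a) = 2 ≥ 1, so the series converges in ℤ_11 to 1/(1 − a) = 1/(1 − 3025) = -1/3024. Expand this rational in ℤ_11: compute digits iteratively via d_i = x_i mod 11, x_{i+1} = (x_i − d_i)/11. The first 6 digits are (1, 0, 3, 2, 9, 1).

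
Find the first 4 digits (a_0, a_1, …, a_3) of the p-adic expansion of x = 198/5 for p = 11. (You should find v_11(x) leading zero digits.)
(a_0, …, a_3) = (0, 8, 4, 4)

v_11(198/5) = 1, so a_0 = ... = a_0 = 0. Factor out: x = 11^1 · u with u = 18/5 a unit in ℤ_11. Expand u iteratively via a_{v+i} = u_i mod 11, u_{i+1} = (u_i − a_{v+i})/11:
  u_0 = 18/5;  a_1 = 8;  u_1 = (u_0 − 8)/11 = -2/5
  u_1 = -2/5;  a_2 = 4;  u_2 = (u_1 − 4)/11 = -2/5
  u_2 = -2/5;  a_3 = 4;  u_3 = (u_2 − 4)/11 = -2/5
Digits: (0, 8, 4, 4).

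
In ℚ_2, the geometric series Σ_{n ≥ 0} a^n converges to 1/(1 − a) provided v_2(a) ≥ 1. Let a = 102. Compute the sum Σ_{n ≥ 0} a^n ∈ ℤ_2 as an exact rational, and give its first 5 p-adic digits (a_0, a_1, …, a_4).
Σ a^n = 1/(1 − a) = -1/101;  first 5 digits = (1, 1, 0, 0, 1)

v_2(a) = 1 ≥ 1, so the series converges in ℤ_2 to 1/(1 − a) = 1/(1 − 102) = -1/101. Expand this rational in ℤ_2: compute digits iteratively via d_i = x_i mod 2, x_{i+1} = (x_i − d_i)/2. The first 5 digits are (1, 1, 0, 0, 1).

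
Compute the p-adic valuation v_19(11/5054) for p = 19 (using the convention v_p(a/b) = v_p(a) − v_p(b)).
v_19(11/5054) = -2

Factor powers of 19 from the numerator and denominator of the reduced fraction: 11 = 19^0 · 11 and 5054 = 19^2 · 14. Apply v_p(a/b) = v_p(a) − v_p(b): v_19(11/5054) = 0 − 2 = -2.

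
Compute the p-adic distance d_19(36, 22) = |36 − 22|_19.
d_19(36, 22) = 1

Step 1 — x − y = 36 − 22 = 14. Step 2 — v_19(14) = 0 (factor: 14 = (19^0 · 14); the sign does not affect v_p). Step 3 — |x − y|_19 = 19^{0} = 1.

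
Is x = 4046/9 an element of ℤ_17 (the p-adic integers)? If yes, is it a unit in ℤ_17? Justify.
x ∈ ℤ_17 but not a unit; v_17(x) = 2 > 0

ℤ_17 = {x ∈ ℚ_17 : v_17(x) ≥ 0} and ℤ_17^× = {x ∈ ℤ_17 : v_17(x) = 0}. Here v_17(4046/9) = v_17(num) − v_17(den) = 2; compare against these criteria.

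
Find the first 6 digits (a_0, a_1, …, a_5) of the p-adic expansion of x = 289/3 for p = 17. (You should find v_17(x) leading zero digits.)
(a_0, …, a_5) = (0, 0, 6, 11, 5, 11)

v_17(289/3) = 2, so a_0 = ... = a_1 = 0. Factor out: x = 17^2 · u with u = 1/3 a unit in ℤ_17. Expand u iteratively via a_{v+i} = u_i mod 17, u_{i+1} = (u_i − a_{v+i})/17:
  u_0 = 1/3;  a_2 = 6;  u_1 = (u_0 − 6)/17 = -1/3
  u_1 = -1/3;  a_3 = 11;  u_2 = (u_1 − 11)/17 = -2/3
  u_2 = -2/3;  a_4 = 5;  u_3 = (u_2 − 5)/17 = -1/3
  u_3 = -1/3;  a_5 = 11;  u_4 = (u_3 − 11)/17 = -2/3
Digits: (0, 0, 6, 11, 5, 11).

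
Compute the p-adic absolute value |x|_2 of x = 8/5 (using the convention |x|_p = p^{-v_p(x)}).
|8/5|_2 = 1/8

Step 1 — compute v_2(x) by factoring powers of 2 out of the numerator and denominator: v_2(8/5) = 3. Step 2 — apply |x|_p = p^{-v_p(x)} = 2^{-3} = 1/8.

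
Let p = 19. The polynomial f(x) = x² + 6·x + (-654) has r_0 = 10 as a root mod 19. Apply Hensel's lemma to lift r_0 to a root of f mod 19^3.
r_2 = 2917 (mod 6859)

Hensel: r_{i+1} = r_i − f(r_i)·(f′(r_i))^{-1} mod 19^{i+2}, f′(x) = 2x + 6. Iterate:
  r_0 = 10 (mod 19)
  r_1 = 29 (mod 361)
  r_2 = 2917 (mod 6859)
Final: r = 2917 satisfies f(r) ≡ 0 mod 19^3.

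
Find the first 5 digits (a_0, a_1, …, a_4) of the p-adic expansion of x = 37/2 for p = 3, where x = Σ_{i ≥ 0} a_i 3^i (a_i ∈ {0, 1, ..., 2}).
(a_0, …, a_4) = (2, 1, 0, 2, 1)

v_3(37/2) = 0 (numerator and denominator both coprime to 3), so x ∈ ℤ_3^×. Compute digits iteratively via a_i = x_i mod 3, x_{i+1} = (x_i − a_i)/3, with x_0 = x:
  x_0 = 37/2;  a_0 = 2;  x_1 = (x_0 − 2)/3 = 11/2
  x_1 = 11/2;  a_1 = 1;  x_2 = (x_1 − 1)/3 = 3/2
  x_2 = 3/2;  a_2 = 0;  x_3 = (x_2 − 0)/3 = 1/2
  x_3 = 1/2;  a_3 = 2;  x_4 = (x_3 − 2)/3 = -1/2
  x_4 = -1/2;  a_4 = 1;  x_5 = (x_4 − 1)/3 = -1/2
Digits: (2, 1, 0, 2, 1).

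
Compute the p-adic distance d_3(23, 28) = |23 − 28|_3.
d_3(23, 28) = 1

Step 1 — x − y = 23 − 28 = -5. Step 2 — v_3(-5) = 0 (factor: -5 = −(3^0 · 5); the sign does not affect v_p). Step 3 — |x − y|_3 = 3^{0} = 1.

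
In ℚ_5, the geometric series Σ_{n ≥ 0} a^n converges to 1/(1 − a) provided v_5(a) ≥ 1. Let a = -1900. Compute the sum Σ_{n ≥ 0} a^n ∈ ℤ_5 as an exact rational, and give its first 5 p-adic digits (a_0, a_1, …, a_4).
Σ a^n = 1/(1 − a) = 1/1901;  first 5 digits = (1, 0, 4, 4, 2)

v_5(a) = 2 ≥ 1, so the series converges in ℤ_5 to 1/(1 − a) = 1/(1 − (-1900)) = 1/1901. Expand this rational in ℤ_5: compute digits iteratively via d_i = x_i mod 5, x_{i+1} = (x_i − d_i)/5. The first 5 digits are (1, 0, 4, 4, 2).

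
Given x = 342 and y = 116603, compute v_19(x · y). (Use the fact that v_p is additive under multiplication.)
v_19(39878226) = 4

v_p(x) = 1 (factor: 342 = 19^1 · 18); v_p(y) = 3 (factor: 116603 = 19^3 · 17). Additivity: v_p(xy) = v_p(x) + v_p(y) = 1 + 3 = 4. (Direct check: xy = 39878226 = 19^4 · (306).)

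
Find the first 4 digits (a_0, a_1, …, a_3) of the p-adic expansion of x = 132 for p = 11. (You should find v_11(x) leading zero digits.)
(a_0, …, a_3) = (0, 1, 1, 0)

v_11(132) = 1, so a_0 = ... = a_0 = 0. Factor out: x = 11^1 · u with u = 12 a unit in ℤ_11. Expand u iteratively via a_{v+i} = u_i mod 11, u_{i+1} = (u_i − a_{v+i})/11:
  u_0 = 12;  a_1 = 1;  u_1 = (u_0 − 1)/11 = 1
  u_1 = 1;  a_2 = 1;  u_2 = (u_1 − 1)/11 = 0
  u_2 = 0;  a_3 = 0;  u_3 = (u_2 − 0)/11 = 0
Digits: (0, 1, 1, 0).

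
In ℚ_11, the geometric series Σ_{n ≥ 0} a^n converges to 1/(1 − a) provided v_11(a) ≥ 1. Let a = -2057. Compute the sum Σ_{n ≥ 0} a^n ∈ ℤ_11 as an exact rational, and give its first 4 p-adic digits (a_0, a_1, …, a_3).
Σ a^n = 1/(1 − a) = 1/2058;  first 4 digits = (1, 0, 5, 9)

v_11(a) = 2 ≥ 1, so the series converges in ℤ_11 to 1/(1 − a) = 1/(1 − (-2057)) = 1/2058. Expand this rational in ℤ_11: compute digits iteratively via d_i = x_i mod 11, x_{i+1} = (x_i − d_i)/11. The first 4 digits are (1, 0, 5, 9).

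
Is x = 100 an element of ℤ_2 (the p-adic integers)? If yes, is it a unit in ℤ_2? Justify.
x ∈ ℤ_2 but not a unit; v_2(x) = 2 > 0

ℤ_2 = {x ∈ ℚ_2 : v_2(x) ≥ 0} and ℤ_2^× = {x ∈ ℤ_2 : v_2(x) = 0}. Here v_2(100) = v_2(num) − v_2(den) = 2; compare against these criteria.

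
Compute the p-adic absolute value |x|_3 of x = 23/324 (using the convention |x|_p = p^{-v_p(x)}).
|23/324|_3 = 81

Step 1 — compute v_3(x) by factoring powers of 3 out of the numerator and denominator: v_3(23/324) = -4. Step 2 — apply |x|_p = p^{-v_p(x)} = 3^{4} = 81.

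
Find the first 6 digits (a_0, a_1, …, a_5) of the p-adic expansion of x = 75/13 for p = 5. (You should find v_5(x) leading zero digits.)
(a_0, …, a_5) = (0, 0, 1, 1, 4, 3)

v_5(75/13) = 2, so a_0 = ... = a_1 = 0. Factor out: x = 5^2 · u with u = 3/13 a unit in ℤ_5. Expand u iteratively via a_{v+i} = u_i mod 5, u_{i+1} = (u_i − a_{v+i})/5:
  u_0 = 3/13;  a_2 = 1;  u_1 = (u_0 − 1)/5 = -2/13
  u_1 = -2/13;  a_3 = 1;  u_2 = (u_1 − 1)/5 = -3/13
  u_2 = -3/13;  a_4 = 4;  u_3 = (u_2 − 4)/5 = -11/13
  u_3 = -11/13;  a_5 = 3;  u_4 = (u_3 − 3)/5 = -10/13
Digits: (0, 0, 1, 1, 4, 3).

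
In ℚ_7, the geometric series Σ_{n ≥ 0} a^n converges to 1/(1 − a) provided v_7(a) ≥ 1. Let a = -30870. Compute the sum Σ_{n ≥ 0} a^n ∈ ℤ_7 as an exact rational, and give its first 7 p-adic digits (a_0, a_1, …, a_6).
Σ a^n = 1/(1 − a) = 1/30871;  first 7 digits = (1, 0, 0, 1, 1, 5, 0)

v_7(a) = 3 ≥ 1, so the series converges in ℤ_7 to 1/(1 − a) = 1/(1 − (-30870)) = 1/30871. Expand this rational in ℤ_7: compute digits iteratively via d_i = x_i mod 7, x_{i+1} = (x_i − d_i)/7. The first 7 digits are (1, 0, 0, 1, 1, 5, 0).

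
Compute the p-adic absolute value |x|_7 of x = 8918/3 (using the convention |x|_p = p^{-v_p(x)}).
|8918/3|_7 = 1/343

Step 1 — compute v_7(x) by factoring powers of 7 out of the numerator and denominator: v_7(8918/3) = 3. Step 2 — apply |x|_p = p^{-v_p(x)} = 7^{-3} = 1/343.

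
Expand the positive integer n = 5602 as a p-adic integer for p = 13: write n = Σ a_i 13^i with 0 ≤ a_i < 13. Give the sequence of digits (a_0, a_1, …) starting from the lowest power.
(a_0, a_1, …) = (12, 1, 7, 2)

Repeated division by 13 gives the digits low-to-high: 5602 = 12 + 1·13^1 + 7·13^2 + 2·13^3. Digit sequence: (12, 1, 7, 2).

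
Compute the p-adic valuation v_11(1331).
v_11(1331) = 3

v_11(n) is the largest exponent k such that 11^k divides n. Factor out: 1331 = 11^3 · 1. (Sign doesn't affect v_p.) So v_11(1331) = 3.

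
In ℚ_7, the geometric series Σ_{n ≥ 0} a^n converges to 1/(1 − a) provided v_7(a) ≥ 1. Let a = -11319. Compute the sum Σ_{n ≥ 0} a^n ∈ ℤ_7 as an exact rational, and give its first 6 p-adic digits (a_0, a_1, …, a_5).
Σ a^n = 1/(1 − a) = 1/11320;  first 6 digits = (1, 0, 0, 2, 2, 6)

v_7(a) = 3 ≥ 1, so the series converges in ℤ_7 to 1/(1 − a) = 1/(1 − (-11319)) = 1/11320. Expand this rational in ℤ_7: compute digits iteratively via d_i = x_i mod 7, x_{i+1} = (x_i − d_i)/7. The first 6 digits are (1, 0, 0, 2, 2, 6).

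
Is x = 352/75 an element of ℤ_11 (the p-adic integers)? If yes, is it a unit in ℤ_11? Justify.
x ∈ ℤ_11 but not a unit; v_11(x) = 1 > 0

ℤ_11 = {x ∈ ℚ_11 : v_11(x) ≥ 0} and ℤ_11^× = {x ∈ ℤ_11 : v_11(x) = 0}. Here v_11(352/75) = v_11(num) − v_11(den) = 1; compare against these criteria.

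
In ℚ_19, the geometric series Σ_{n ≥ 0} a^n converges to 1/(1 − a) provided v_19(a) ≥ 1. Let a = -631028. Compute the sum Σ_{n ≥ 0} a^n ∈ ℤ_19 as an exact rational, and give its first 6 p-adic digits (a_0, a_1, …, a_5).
Σ a^n = 1/(1 − a) = 1/631029;  first 6 digits = (1, 0, 0, 3, 14, 18)

v_19(a) = 3 ≥ 1, so the series converges in ℤ_19 to 1/(1 − a) = 1/(1 − (-631028)) = 1/631029. Expand this rational in ℤ_19: compute digits iteratively via d_i = x_i mod 19, x_{i+1} = (x_i − d_i)/19. The first 6 digits are (1, 0, 0, 3, 14, 18).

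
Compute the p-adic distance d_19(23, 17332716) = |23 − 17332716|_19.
d_19(23, 17332716) = 1/2476099

Step 1 — x − y = 23 − 17332716 = -17332693. Step 2 — v_19(-17332693) = 5 (factor: -17332693 = −(19^5 · 7); the sign does not affect v_p). Step 3 — |x − y|_19 = 19^{-5} = 1/2476099.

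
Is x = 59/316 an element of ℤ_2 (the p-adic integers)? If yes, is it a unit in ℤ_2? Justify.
x ∉ ℤ_2 (v_2(x) = -2 < 0)

ℤ_2 = {x ∈ ℚ_2 : v_2(x) ≥ 0} and ℤ_2^× = {x ∈ ℤ_2 : v_2(x) = 0}. Here v_2(59/316) = v_2(num) − v_2(den) = -2; compare against these criteria.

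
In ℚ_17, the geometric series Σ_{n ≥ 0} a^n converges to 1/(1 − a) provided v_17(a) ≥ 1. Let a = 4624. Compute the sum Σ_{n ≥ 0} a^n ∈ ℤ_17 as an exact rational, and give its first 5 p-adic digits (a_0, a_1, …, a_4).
Σ a^n = 1/(1 − a) = -1/4623;  first 5 digits = (1, 0, 16, 0, 1)

v_17(a) = 2 ≥ 1, so the series converges in ℤ_17 to 1/(1 − a) = 1/(1 − 4624) = -1/4623. Expand this rational in ℤ_17: compute digits iteratively via d_i = x_i mod 17, x_{i+1} = (x_i − d_i)/17. The first 5 digits are (1, 0, 16, 0, 1).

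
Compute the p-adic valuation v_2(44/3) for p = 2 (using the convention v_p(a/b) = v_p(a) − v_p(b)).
v_2(44/3) = 2

Factor powers of 2 from the numerator and denominator of the reduced fraction: 44 = 2^2 · 11 and 3 = 2^0 · 3. Apply v_p(a/b) = v_p(a) − v_p(b): v_2(44/3) = 2 − 0 = 2.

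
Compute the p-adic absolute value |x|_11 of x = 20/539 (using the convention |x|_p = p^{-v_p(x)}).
|20/539|_11 = 11

Step 1 — compute v_11(x) by factoring powers of 11 out of the numerator and denominator: v_11(20/539) = -1. Step 2 — apply |x|_p = p^{-v_p(x)} = 11^{1} = 11.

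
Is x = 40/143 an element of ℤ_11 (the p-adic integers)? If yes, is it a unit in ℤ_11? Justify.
x ∉ ℤ_11 (v_11(x) = -1 < 0)

ℤ_11 = {x ∈ ℚ_11 : v_11(x) ≥ 0} and ℤ_11^× = {x ∈ ℤ_11 : v_11(x) = 0}. Here v_11(40/143) = v_11(num) − v_11(den) = -1; compare against these criteria.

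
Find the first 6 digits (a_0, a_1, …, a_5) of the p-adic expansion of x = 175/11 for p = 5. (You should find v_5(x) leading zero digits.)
(a_0, …, a_5) = (0, 0, 2, 2, 0, 4)

v_5(175/11) = 2, so a_0 = ... = a_1 = 0. Factor out: x = 5^2 · u with u = 7/11 a unit in ℤ_5. Expand u iteratively via a_{v+i} = u_i mod 5, u_{i+1} = (u_i − a_{v+i})/5:
  u_0 = 7/11;  a_2 = 2;  u_1 = (u_0 − 2)/5 = -3/11
  u_1 = -3/11;  a_3 = 2;  u_2 = (u_1 − 2)/5 = -5/11
  u_2 = -5/11;  a_4 = 0;  u_3 = (u_2 − 0)/5 = -1/11
  u_3 = -1/11;  a_5 = 4;  u_4 = (u_3 − 4)/5 = -9/11
Digits: (0, 0, 2, 2, 0, 4).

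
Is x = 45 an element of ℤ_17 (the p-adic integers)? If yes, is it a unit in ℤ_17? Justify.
x ∈ ℤ_17^× (unit); v_17(x) = 0

ℤ_17 = {x ∈ ℚ_17 : v_17(x) ≥ 0} and ℤ_17^× = {x ∈ ℤ_17 : v_17(x) = 0}. Here v_17(45) = v_17(num) − v_17(den) = 0; compare against these criteria.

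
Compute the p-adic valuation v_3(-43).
v_3(-43) = 0

v_3(n) is the largest exponent k such that 3^k divides n. Factor out: -43 = -3^0 · 43. (Sign doesn't affect v_p.) So v_3(-43) = 0.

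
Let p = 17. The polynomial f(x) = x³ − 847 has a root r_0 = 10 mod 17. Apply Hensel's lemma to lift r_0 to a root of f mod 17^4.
r_3 = 37750 (mod 83521)

Hensel: r_{i+1} = r_i − f(r_i)/f′(r_i) mod 17^{i+2}, where f′(x) = 3x². Iterate:
  r_0 = 10 (mod 17)
  r_1 = 180 (mod 289)
  r_2 = 3359 (mod 4913)
  r_3 = 37750 (mod 83521)
Final: r = 37750 with f(r) ≡ 0 mod 17^4.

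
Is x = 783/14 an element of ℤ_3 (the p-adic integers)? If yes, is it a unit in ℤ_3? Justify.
x ∈ ℤ_3 but not a unit; v_3(x) = 3 > 0

ℤ_3 = {x ∈ ℚ_3 : v_3(x) ≥ 0} and ℤ_3^× = {x ∈ ℤ_3 : v_3(x) = 0}. Here v_3(783/14) = v_3(num) − v_3(den) = 3; compare against these criteria.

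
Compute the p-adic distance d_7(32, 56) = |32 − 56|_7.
d_7(32, 56) = 1

Step 1 — x − y = 32 − 56 = -24. Step 2 — v_7(-24) = 0 (factor: -24 = −(7^0 · 24); the sign does not affect v_p). Step 3 — |x − y|_7 = 7^{0} = 1.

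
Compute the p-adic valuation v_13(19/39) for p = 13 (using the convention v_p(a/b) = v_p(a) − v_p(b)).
v_13(19/39) = -1

Factor powers of 13 from the numerator and denominator of the reduced fraction: 19 = 13^0 · 19 and 39 = 13^1 · 3. Apply v_p(a/b) = v_p(a) − v_p(b): v_13(19/39) = 0 − 1 = -1.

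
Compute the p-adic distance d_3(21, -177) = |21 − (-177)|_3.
d_3(21, -177) = 1/9

Step 1 — x − y = 21 − (-177) = 198. Step 2 — v_3(198) = 2 (factor: 198 = (3^2 · 22); the sign does not affect v_p). Step 3 — |x − y|_3 = 3^{-2} = 1/9.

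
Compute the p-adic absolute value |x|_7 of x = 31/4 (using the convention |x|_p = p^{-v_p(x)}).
|31/4|_7 = 1

Step 1 — compute v_7(x) by factoring powers of 7 out of the numerator and denominator: v_7(31/4) = 0. Step 2 — apply |x|_p = p^{-v_p(x)} = 7^{0} = 1.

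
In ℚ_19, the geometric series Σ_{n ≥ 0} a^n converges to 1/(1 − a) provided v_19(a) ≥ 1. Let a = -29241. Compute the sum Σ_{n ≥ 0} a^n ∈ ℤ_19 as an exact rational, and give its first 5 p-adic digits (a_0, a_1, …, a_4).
Σ a^n = 1/(1 − a) = 1/29242;  first 5 digits = (1, 0, 14, 14, 5)

v_19(a) = 2 ≥ 1, so the series converges in ℤ_19 to 1/(1 − a) = 1/(1 − (-29241)) = 1/29242. Expand this rational in ℤ_19: compute digits iteratively via d_i = x_i mod 19, x_{i+1} = (x_i − d_i)/19. The first 5 digits are (1, 0, 14, 14, 5).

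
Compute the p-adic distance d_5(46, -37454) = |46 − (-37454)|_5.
d_5(46, -37454) = 1/3125

Step 1 — x − y = 46 − (-37454) = 37500. Step 2 — v_5(37500) = 5 (factor: 37500 = (5^5 · 12); the sign does not affect v_p). Step 3 — |x − y|_5 = 5^{-5} = 1/3125.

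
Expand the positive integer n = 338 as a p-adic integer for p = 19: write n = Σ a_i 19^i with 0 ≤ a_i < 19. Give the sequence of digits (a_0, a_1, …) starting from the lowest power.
(a_0, a_1, …) = (15, 17)

Repeated division by 19 gives the digits low-to-high: 338 = 15 + 17·19^1. Digit sequence: (15, 17).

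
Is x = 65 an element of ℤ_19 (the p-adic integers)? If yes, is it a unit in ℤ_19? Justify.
x ∈ ℤ_19^× (unit); v_19(x) = 0

ℤ_19 = {x ∈ ℚ_19 : v_19(x) ≥ 0} and ℤ_19^× = {x ∈ ℤ_19 : v_19(x) = 0}. Here v_19(65) = v_19(num) − v_19(den) = 0; compare against these criteria.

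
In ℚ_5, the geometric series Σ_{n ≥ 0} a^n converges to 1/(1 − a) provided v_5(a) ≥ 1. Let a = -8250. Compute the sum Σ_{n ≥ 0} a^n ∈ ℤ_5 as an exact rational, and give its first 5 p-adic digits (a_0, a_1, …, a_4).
Σ a^n = 1/(1 − a) = 1/8251;  first 5 digits = (1, 0, 0, 4, 1)

v_5(a) = 3 ≥ 1, so the series converges in ℤ_5 to 1/(1 − a) = 1/(1 − (-8250)) = 1/8251. Expand this rational in ℤ_5: compute digits iteratively via d_i = x_i mod 5, x_{i+1} = (x_i − d_i)/5. The first 5 digits are (1, 0, 0, 4, 1).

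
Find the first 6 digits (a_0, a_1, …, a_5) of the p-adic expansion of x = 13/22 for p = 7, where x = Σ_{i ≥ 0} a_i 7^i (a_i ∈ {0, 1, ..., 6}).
(a_0, …, a_5) = (6, 4, 6, 0, 4, 1)

v_7(13/22) = 0 (numerator and denominator both coprime to 7), so x ∈ ℤ_7^×. Compute digits iteratively via a_i = x_i mod 7, x_{i+1} = (x_i − a_i)/7, with x_0 = x:
  x_0 = 13/22;  a_0 = 6;  x_1 = (x_0 − 6)/7 = -17/22
  x_1 = -17/22;  a_1 = 4;  x_2 = (x_1 − 4)/7 = -15/22
  x_2 = -15/22;  a_2 = 6;  x_3 = (x_2 − 6)/7 = -21/22
  x_3 = -21/22;  a_3 = 0;  x_4 = (x_3 − 0)/7 = -3/22
  x_4 = -3/22;  a_4 = 4;  x_5 = (x_4 − 4)/7 = -13/22
  x_5 = -13/22;  a_5 = 1;  x_6 = (x_5 − 1)/7 = -5/22
Digits: (6, 4, 6, 0, 4, 1).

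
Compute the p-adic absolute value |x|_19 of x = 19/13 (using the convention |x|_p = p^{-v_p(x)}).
|19/13|_19 = 1/19

Step 1 — compute v_19(x) by factoring powers of 19 out of the numerator and denominator: v_19(19/13) = 1. Step 2 — apply |x|_p = p^{-v_p(x)} = 19^{-1} = 1/19.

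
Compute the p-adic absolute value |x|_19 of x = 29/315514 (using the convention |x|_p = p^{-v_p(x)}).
|29/315514|_19 = 6859

Step 1 — compute v_19(x) by factoring powers of 19 out of the numerator and denominator: v_19(29/315514) = -3. Step 2 — apply |x|_p = p^{-v_p(x)} = 19^{3} = 6859.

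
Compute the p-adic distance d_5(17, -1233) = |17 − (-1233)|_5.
d_5(17, -1233) = 1/625

Step 1 — x − y = 17 − (-1233) = 1250. Step 2 — v_5(1250) = 4 (factor: 1250 = (5^4 · 2); the sign does not affect v_p). Step 3 — |x − y|_5 = 5^{-4} = 1/625.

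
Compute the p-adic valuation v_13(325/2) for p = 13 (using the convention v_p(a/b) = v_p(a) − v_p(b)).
v_13(325/2) = 1

Factor powers of 13 from the numerator and denominator of the reduced fraction: 325 = 13^1 · 25 and 2 = 13^0 · 2. Apply v_p(a/b) = v_p(a) − v_p(b): v_13(325/2) = 1 − 0 = 1.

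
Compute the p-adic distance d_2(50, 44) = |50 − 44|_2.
d_2(50, 44) = 1/2

Step 1 — x − y = 50 − 44 = 6. Step 2 — v_2(6) = 1 (factor: 6 = (2^1 · 3); the sign does not affect v_p). Step 3 — |x − y|_2 = 2^{-1} = 1/2.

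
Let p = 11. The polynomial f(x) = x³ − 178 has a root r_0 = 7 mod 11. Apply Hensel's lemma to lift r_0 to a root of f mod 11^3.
r_2 = 722 (mod 1331)

Hensel: r_{i+1} = r_i − f(r_i)/f′(r_i) mod 11^{i+2}, where f′(x) = 3x². Iterate:
  r_0 = 7 (mod 11)
  r_1 = 117 (mod 121)
  r_2 = 722 (mod 1331)
Final: r = 722 with f(r) ≡ 0 mod 11^3.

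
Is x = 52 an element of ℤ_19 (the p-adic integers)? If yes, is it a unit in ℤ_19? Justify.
x ∈ ℤ_19^× (unit); v_19(x) = 0

ℤ_19 = {x ∈ ℚ_19 : v_19(x) ≥ 0} and ℤ_19^× = {x ∈ ℤ_19 : v_19(x) = 0}. Here v_19(52) = v_19(num) − v_19(den) = 0; compare against these criteria.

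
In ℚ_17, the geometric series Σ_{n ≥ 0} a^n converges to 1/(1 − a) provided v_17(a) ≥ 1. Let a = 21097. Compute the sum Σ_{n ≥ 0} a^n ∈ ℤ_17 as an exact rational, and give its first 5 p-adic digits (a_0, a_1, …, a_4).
Σ a^n = 1/(1 − a) = -1/21096;  first 5 digits = (1, 0, 5, 4, 8)

v_17(a) = 2 ≥ 1, so the series converges in ℤ_17 to 1/(1 − a) = 1/(1 − 21097) = -1/21096. Expand this rational in ℤ_17: compute digits iteratively via d_i = x_i mod 17, x_{i+1} = (x_i − d_i)/17. The first 5 digits are (1, 0, 5, 4, 8).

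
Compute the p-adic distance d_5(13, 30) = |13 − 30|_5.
d_5(13, 30) = 1

Step 1 — x − y = 13 − 30 = -17. Step 2 — v_5(-17) = 0 (factor: -17 = −(5^0 · 17); the sign does not affect v_p). Step 3 — |x − y|_5 = 5^{0} = 1.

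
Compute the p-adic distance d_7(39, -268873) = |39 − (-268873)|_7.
d_7(39, -268873) = 1/16807

Step 1 — x − y = 39 − (-268873) = 268912. Step 2 — v_7(268912) = 5 (factor: 268912 = (7^5 · 16); the sign does not affect v_p). Step 3 — |x − y|_7 = 7^{-5} = 1/16807.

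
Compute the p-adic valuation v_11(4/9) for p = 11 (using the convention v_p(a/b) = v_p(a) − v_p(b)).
v_11(4/9) = 0

Factor powers of 11 from the numerator and denominator of the reduced fraction: 4 = 11^0 · 4 and 9 = 11^0 · 9. Apply v_p(a/b) = v_p(a) − v_p(b): v_11(4/9) = 0 − 0 = 0.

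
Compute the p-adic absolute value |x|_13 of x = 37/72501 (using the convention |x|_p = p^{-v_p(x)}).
|37/72501|_13 = 2197

Step 1 — compute v_13(x) by factoring powers of 13 out of the numerator and denominator: v_13(37/72501) = -3. Step 2 — apply |x|_p = p^{-v_p(x)} = 13^{3} = 2197.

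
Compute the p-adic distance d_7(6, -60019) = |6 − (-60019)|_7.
d_7(6, -60019) = 1/2401

Step 1 — x − y = 6 − (-60019) = 60025. Step 2 — v_7(60025) = 4 (factor: 60025 = (7^4 · 25); the sign does not affect v_p). Step 3 — |x − y|_7 = 7^{-4} = 1/2401.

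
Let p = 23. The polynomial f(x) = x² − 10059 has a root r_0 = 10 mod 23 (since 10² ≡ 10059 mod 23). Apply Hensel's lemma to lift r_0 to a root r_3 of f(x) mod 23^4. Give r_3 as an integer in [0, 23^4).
r_3 = 162620 (mod 279841)

Hensel's recurrence: r_{i+1} = r_i − f(r_i)·(f′(r_i))^{-1} mod 23^{i+2}, with f′(x) = 2x. Iterate:
  r_0 = 10 (mod 23)
  r_1 = 217 (mod 529)
  r_2 = 4449 (mod 12167)
  r_3 = 162620 (mod 279841)
Final: r_3 = 162620, and one checks f(r_3) ≡ 0 mod 23^4.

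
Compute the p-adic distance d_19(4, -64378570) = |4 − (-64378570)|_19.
d_19(4, -64378570) = 1/2476099

Step 1 — x − y = 4 − (-64378570) = 64378574. Step 2 — v_19(64378574) = 5 (factor: 64378574 = (19^5 · 26); the sign does not affect v_p). Step 3 — |x − y|_19 = 19^{-5} = 1/2476099.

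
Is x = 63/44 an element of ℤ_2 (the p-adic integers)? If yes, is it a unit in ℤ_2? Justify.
x ∉ ℤ_2 (v_2(x) = -2 < 0)

ℤ_2 = {x ∈ ℚ_2 : v_2(x) ≥ 0} and ℤ_2^× = {x ∈ ℤ_2 : v_2(x) = 0}. Here v_2(63/44) = v_2(num) − v_2(den) = -2; compare against these criteria.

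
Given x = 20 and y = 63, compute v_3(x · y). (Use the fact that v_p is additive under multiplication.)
v_3(1260) = 2

v_p(x) = 0 (factor: 20 = 3^0 · 20); v_p(y) = 2 (factor: 63 = 3^2 · 7). Additivity: v_p(xy) = v_p(x) + v_p(y) = 0 + 2 = 2. (Direct check: xy = 1260 = 3^2 · (140).)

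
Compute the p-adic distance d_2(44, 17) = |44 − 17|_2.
d_2(44, 17) = 1

Step 1 — x − y = 44 − 17 = 27. Step 2 — v_2(27) = 0 (factor: 27 = (2^0 · 27); the sign does not affect v_p). Step 3 — |x − y|_2 = 2^{0} = 1.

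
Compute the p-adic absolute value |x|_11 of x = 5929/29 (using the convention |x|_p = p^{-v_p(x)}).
|5929/29|_11 = 1/121

Step 1 — compute v_11(x) by factoring powers of 11 out of the numerator and denominator: v_11(5929/29) = 2. Step 2 — apply |x|_p = p^{-v_p(x)} = 11^{-2} = 1/121.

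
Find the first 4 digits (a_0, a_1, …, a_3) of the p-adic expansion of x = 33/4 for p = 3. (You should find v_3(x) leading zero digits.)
(a_0, …, a_3) = (0, 2, 1, 2)

v_3(33/4) = 1, so a_0 = ... = a_0 = 0. Factor out: x = 3^1 · u with u = 11/4 a unit in ℤ_3. Expand u iteratively via a_{v+i} = u_i mod 3, u_{i+1} = (u_i − a_{v+i})/3:
  u_0 = 11/4;  a_1 = 2;  u_1 = (u_0 − 2)/3 = 1/4
  u_1 = 1/4;  a_2 = 1;  u_2 = (u_1 − 1)/3 = -1/4
  u_2 = -1/4;  a_3 = 2;  u_3 = (u_2 − 2)/3 = -3/4
Digits: (0, 2, 1, 2).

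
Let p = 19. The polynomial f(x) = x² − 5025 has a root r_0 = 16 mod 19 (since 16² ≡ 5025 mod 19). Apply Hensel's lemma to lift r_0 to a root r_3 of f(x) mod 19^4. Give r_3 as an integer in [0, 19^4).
r_3 = 76776 (mod 130321)

Hensel's recurrence: r_{i+1} = r_i − f(r_i)·(f′(r_i))^{-1} mod 19^{i+2}, with f′(x) = 2x. Iterate:
  r_0 = 16 (mod 19)
  r_1 = 244 (mod 361)
  r_2 = 1327 (mod 6859)
  r_3 = 76776 (mod 130321)
Final: r_3 = 76776, and one checks f(r_3) ≡ 0 mod 19^4.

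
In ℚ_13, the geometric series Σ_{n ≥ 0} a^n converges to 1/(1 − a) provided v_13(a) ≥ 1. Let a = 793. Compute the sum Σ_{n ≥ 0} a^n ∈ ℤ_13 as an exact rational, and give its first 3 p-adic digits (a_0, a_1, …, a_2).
Σ a^n = 1/(1 − a) = -1/792;  first 3 digits = (1, 9, 7)

v_13(a) = 1 ≥ 1, so the series converges in ℤ_13 to 1/(1 − a) = 1/(1 − 793) = -1/792. Expand this rational in ℤ_13: compute digits iteratively via d_i = x_i mod 13, x_{i+1} = (x_i − d_i)/13. The first 3 digits are (1, 9, 7).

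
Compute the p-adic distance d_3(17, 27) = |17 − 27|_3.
d_3(17, 27) = 1

Step 1 — x − y = 17 − 27 = -10. Step 2 — v_3(-10) = 0 (factor: -10 = −(3^0 · 10); the sign does not affect v_p). Step 3 — |x − y|_3 = 3^{0} = 1.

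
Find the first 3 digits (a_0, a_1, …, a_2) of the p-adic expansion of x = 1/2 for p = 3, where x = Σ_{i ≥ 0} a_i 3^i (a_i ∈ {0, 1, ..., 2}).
(a_0, …, a_2) = (2, 1, 1)

v_3(1/2) = 0 (numerator and denominator both coprime to 3), so x ∈ ℤ_3^×. Compute digits iteratively via a_i = x_i mod 3, x_{i+1} = (x_i − a_i)/3, with x_0 = x:
  x_0 = 1/2;  a_0 = 2;  x_1 = (x_0 − 2)/3 = -1/2
  x_1 = -1/2;  a_1 = 1;  x_2 = (x_1 − 1)/3 = -1/2
  x_2 = -1/2;  a_2 = 1;  x_3 = (x_2 − 1)/3 = -1/2
Digits: (2, 1, 1).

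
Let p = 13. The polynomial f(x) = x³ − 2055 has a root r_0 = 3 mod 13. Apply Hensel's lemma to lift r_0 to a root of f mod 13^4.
r_3 = 6425 (mod 28561)

Hensel: r_{i+1} = r_i − f(r_i)/f′(r_i) mod 13^{i+2}, where f′(x) = 3x². Iterate:
  r_0 = 3 (mod 13)
  r_1 = 3 (mod 169)
  r_2 = 2031 (mod 2197)
  r_3 = 6425 (mod 28561)
Final: r = 6425 with f(r) ≡ 0 mod 13^4.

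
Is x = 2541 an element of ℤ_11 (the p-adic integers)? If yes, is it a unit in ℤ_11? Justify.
x ∈ ℤ_11 but not a unit; v_11(x) = 2 > 0

ℤ_11 = {x ∈ ℚ_11 : v_11(x) ≥ 0} and ℤ_11^× = {x ∈ ℤ_11 : v_11(x) = 0}. Here v_11(2541) = v_11(num) − v_11(den) = 2; compare against these criteria.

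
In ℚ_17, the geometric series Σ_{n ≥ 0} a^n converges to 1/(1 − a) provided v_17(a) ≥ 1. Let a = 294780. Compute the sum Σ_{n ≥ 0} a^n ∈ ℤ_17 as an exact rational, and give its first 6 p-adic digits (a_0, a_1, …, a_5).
Σ a^n = 1/(1 − a) = -1/294779;  first 6 digits = (1, 0, 0, 9, 3, 0)

v_17(a) = 3 ≥ 1, so the series converges in ℤ_17 to 1/(1 − a) = 1/(1 − 294780) = -1/294779. Expand this rational in ℤ_17: compute digits iteratively via d_i = x_i mod 17, x_{i+1} = (x_i − d_i)/17. The first 6 digits are (1, 0, 0, 9, 3, 0).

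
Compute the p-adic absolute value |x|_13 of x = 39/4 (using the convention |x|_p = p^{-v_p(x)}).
|39/4|_13 = 1/13

Step 1 — compute v_13(x) by factoring powers of 13 out of the numerator and denominator: v_13(39/4) = 1. Step 2 — apply |x|_p = p^{-v_p(x)} = 13^{-1} = 1/13.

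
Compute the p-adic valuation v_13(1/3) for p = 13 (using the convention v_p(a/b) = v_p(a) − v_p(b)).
v_13(1/3) = 0

Factor powers of 13 from the numerator and denominator of the reduced fraction: 1 = 13^0 · 1 and 3 = 13^0 · 3. Apply v_p(a/b) = v_p(a) − v_p(b): v_13(1/3) = 0 − 0 = 0.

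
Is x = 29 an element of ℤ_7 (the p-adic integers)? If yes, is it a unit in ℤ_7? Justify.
x ∈ ℤ_7^× (unit); v_7(x) = 0

ℤ_7 = {x ∈ ℚ_7 : v_7(x) ≥ 0} and ℤ_7^× = {x ∈ ℤ_7 : v_7(x) = 0}. Here v_7(29) = v_7(num) − v_7(den) = 0; compare against these criteria.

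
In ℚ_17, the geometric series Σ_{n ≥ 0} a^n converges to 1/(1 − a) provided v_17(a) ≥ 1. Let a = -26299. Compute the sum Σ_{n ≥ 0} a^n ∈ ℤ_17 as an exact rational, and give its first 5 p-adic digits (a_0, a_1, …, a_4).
Σ a^n = 1/(1 − a) = 1/26300;  first 5 digits = (1, 0, 11, 11, 1)

v_17(a) = 2 ≥ 1, so the series converges in ℤ_17 to 1/(1 − a) = 1/(1 − (-26299)) = 1/26300. Expand this rational in ℤ_17: compute digits iteratively via d_i = x_i mod 17, x_{i+1} = (x_i − d_i)/17. The first 5 digits are (1, 0, 11, 11, 1).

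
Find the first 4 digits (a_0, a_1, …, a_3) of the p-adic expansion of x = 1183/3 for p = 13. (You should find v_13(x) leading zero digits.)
(a_0, …, a_3) = (0, 0, 11, 8)

v_13(1183/3) = 2, so a_0 = ... = a_1 = 0. Factor out: x = 13^2 · u with u = 7/3 a unit in ℤ_13. Expand u iteratively via a_{v+i} = u_i mod 13, u_{i+1} = (u_i − a_{v+i})/13:
  u_0 = 7/3;  a_2 = 11;  u_1 = (u_0 − 11)/13 = -2/3
  u_1 = -2/3;  a_3 = 8;  u_2 = (u_1 − 8)/13 = -2/3
Digits: (0, 0, 11, 8).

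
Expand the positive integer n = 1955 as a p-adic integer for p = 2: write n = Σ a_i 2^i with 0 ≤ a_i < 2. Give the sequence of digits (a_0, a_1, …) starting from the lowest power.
(a_0, a_1, …) = (1, 1, 0, 0, 0, 1, 0, 1, 1, 1, 1)

Repeated division by 2 gives the digits low-to-high: 1955 = 1 + 1·2^1 + 1·2^5 + 1·2^7 + 1·2^8 + 1·2^9 + 1·2^10. Digit sequence: (1, 1, 0, 0, 0, 1, 0, 1, 1, 1, 1).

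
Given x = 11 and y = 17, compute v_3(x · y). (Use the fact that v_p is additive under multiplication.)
v_3(187) = 0

v_p(x) = 0 (factor: 11 = 3^0 · 11); v_p(y) = 0 (factor: 17 = 3^0 · 17). Additivity: v_p(xy) = v_p(x) + v_p(y) = 0 + 0 = 0. (Direct check: xy = 187 = 3^0 · (187).)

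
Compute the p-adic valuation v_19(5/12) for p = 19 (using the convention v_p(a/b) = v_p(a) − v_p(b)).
v_19(5/12) = 0

Factor powers of 19 from the numerator and denominator of the reduced fraction: 5 = 19^0 · 5 and 12 = 19^0 · 12. Apply v_p(a/b) = v_p(a) − v_p(b): v_19(5/12) = 0 − 0 = 0.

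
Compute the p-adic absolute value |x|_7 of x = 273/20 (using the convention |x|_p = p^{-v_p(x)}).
|273/20|_7 = 1/7

Step 1 — compute v_7(x) by factoring powers of 7 out of the numerator and denominator: v_7(273/20) = 1. Step 2 — apply |x|_p = p^{-v_p(x)} = 7^{-1} = 1/7.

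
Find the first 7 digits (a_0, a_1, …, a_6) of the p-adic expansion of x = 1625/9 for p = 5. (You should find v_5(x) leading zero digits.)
(a_0, …, a_6) = (0, 0, 0, 2, 1, 2, 4)

v_5(1625/9) = 3, so a_0 = ... = a_2 = 0. Factor out: x = 5^3 · u with u = 13/9 a unit in ℤ_5. Expand u iteratively via a_{v+i} = u_i mod 5, u_{i+1} = (u_i − a_{v+i})/5:
  u_0 = 13/9;  a_3 = 2;  u_1 = (u_0 − 2)/5 = -1/9
  u_1 = -1/9;  a_4 = 1;  u_2 = (u_1 − 1)/5 = -2/9
  u_2 = -2/9;  a_5 = 2;  u_3 = (u_2 − 2)/5 = -4/9
  u_3 = -4/9;  a_6 = 4;  u_4 = (u_3 − 4)/5 = -8/9
Digits: (0, 0, 0, 2, 1, 2, 4).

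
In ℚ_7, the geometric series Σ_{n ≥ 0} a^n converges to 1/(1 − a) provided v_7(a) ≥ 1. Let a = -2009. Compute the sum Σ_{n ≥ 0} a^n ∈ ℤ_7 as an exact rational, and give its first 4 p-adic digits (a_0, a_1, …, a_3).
Σ a^n = 1/(1 − a) = 1/2010;  first 4 digits = (1, 0, 1, 1)

v_7(a) = 2 ≥ 1, so the series converges in ℤ_7 to 1/(1 − a) = 1/(1 − (-2009)) = 1/2010. Expand this rational in ℤ_7: compute digits iteratively via d_i = x_i mod 7, x_{i+1} = (x_i − d_i)/7. The first 4 digits are (1, 0, 1, 1).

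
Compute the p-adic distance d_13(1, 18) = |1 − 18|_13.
d_13(1, 18) = 1

Step 1 — x − y = 1 − 18 = -17. Step 2 — v_13(-17) = 0 (factor: -17 = −(13^0 · 17); the sign does not affect v_p). Step 3 — |x − y|_13 = 13^{0} = 1.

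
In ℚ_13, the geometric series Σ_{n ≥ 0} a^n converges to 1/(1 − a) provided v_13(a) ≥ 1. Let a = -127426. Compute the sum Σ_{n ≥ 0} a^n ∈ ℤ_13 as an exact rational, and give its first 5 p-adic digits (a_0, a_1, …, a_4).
Σ a^n = 1/(1 − a) = 1/127427;  first 5 digits = (1, 0, 0, 7, 8)

v_13(a) = 3 ≥ 1, so the series converges in ℤ_13 to 1/(1 − a) = 1/(1 − (-127426)) = 1/127427. Expand this rational in ℤ_13: compute digits iteratively via d_i = x_i mod 13, x_{i+1} = (x_i − d_i)/13. The first 5 digits are (1, 0, 0, 7, 8).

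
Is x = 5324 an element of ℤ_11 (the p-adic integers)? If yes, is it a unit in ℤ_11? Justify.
x ∈ ℤ_11 but not a unit; v_11(x) = 3 > 0

ℤ_11 = {x ∈ ℚ_11 : v_11(x) ≥ 0} and ℤ_11^× = {x ∈ ℤ_11 : v_11(x) = 0}. Here v_11(5324) = v_11(num) − v_11(den) = 3; compare against these criteria.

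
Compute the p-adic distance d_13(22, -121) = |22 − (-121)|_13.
d_13(22, -121) = 1/13

Step 1 — x − y = 22 − (-121) = 143. Step 2 — v_13(143) = 1 (factor: 143 = (13^1 · 11); the sign does not affect v_p). Step 3 — |x − y|_13 = 13^{-1} = 1/13.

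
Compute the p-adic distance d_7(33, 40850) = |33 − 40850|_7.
d_7(33, 40850) = 1/2401

Step 1 — x − y = 33 − 40850 = -40817. Step 2 — v_7(-40817) = 4 (factor: -40817 = −(7^4 · 17); the sign does not affect v_p). Step 3 — |x − y|_7 = 7^{-4} = 1/2401.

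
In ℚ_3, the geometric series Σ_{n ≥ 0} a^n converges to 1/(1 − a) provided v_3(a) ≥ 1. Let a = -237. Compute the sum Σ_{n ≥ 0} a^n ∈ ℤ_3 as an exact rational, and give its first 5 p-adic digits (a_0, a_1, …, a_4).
Σ a^n = 1/(1 − a) = 1/238;  first 5 digits = (1, 2, 1, 0, 1)

v_3(a) = 1 ≥ 1, so the series converges in ℤ_3 to 1/(1 − a) = 1/(1 − (-237)) = 1/238. Expand this rational in ℤ_3: compute digits iteratively via d_i = x_i mod 3, x_{i+1} = (x_i − d_i)/3. The first 5 digits are (1, 2, 1, 0, 1).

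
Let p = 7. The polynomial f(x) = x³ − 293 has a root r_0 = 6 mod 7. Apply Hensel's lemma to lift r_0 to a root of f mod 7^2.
r_1 = 48 (mod 49)

Hensel: r_{i+1} = r_i − f(r_i)/f′(r_i) mod 7^{i+2}, where f′(x) = 3x². Iterate:
  r_0 = 6 (mod 7)
  r_1 = 48 (mod 49)
Final: r = 48 with f(r) ≡ 0 mod 7^2.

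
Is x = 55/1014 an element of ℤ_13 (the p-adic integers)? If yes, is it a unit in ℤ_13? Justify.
x ∉ ℤ_13 (v_13(x) = -2 < 0)

ℤ_13 = {x ∈ ℚ_13 : v_13(x) ≥ 0} and ℤ_13^× = {x ∈ ℤ_13 : v_13(x) = 0}. Here v_13(55/1014) = v_13(num) − v_13(den) = -2; compare against these criteria.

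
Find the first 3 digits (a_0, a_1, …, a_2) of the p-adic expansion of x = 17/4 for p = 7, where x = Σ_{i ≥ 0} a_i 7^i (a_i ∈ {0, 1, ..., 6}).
(a_0, …, a_2) = (6, 5, 1)

v_7(17/4) = 0 (numerator and denominator both coprime to 7), so x ∈ ℤ_7^×. Compute digits iteratively via a_i = x_i mod 7, x_{i+1} = (x_i − a_i)/7, with x_0 = x:
  x_0 = 17/4;  a_0 = 6;  x_1 = (x_0 − 6)/7 = -1/4
  x_1 = -1/4;  a_1 = 5;  x_2 = (x_1 − 5)/7 = -3/4
  x_2 = -3/4;  a_2 = 1;  x_3 = (x_2 − 1)/7 = -1/4
Digits: (6, 5, 1).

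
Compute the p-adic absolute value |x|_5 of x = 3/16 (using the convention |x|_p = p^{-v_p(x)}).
|3/16|_5 = 1

Step 1 — compute v_5(x) by factoring powers of 5 out of the numerator and denominator: v_5(3/16) = 0. Step 2 — apply |x|_p = p^{-v_p(x)} = 5^{0} = 1.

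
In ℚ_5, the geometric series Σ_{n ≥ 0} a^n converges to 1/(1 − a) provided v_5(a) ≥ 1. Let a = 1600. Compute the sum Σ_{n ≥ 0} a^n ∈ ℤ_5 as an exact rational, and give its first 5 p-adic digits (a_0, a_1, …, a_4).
Σ a^n = 1/(1 − a) = -1/1599;  first 5 digits = (1, 0, 4, 2, 3)

v_5(a) = 2 ≥ 1, so the series converges in ℤ_5 to 1/(1 − a) = 1/(1 − 1600) = -1/1599. Expand this rational in ℤ_5: compute digits iteratively via d_i = x_i mod 5, x_{i+1} = (x_i − d_i)/5. The first 5 digits are (1, 0, 4, 2, 3).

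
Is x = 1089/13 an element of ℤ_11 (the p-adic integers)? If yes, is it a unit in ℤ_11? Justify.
x ∈ ℤ_11 but not a unit; v_11(x) = 2 > 0

ℤ_11 = {x ∈ ℚ_11 : v_11(x) ≥ 0} and ℤ_11^× = {x ∈ ℤ_11 : v_11(x) = 0}. Here v_11(1089/13) = v_11(num) − v_11(den) = 2; compare against these criteria.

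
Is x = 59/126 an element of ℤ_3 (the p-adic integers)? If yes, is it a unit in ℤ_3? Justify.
x ∉ ℤ_3 (v_3(x) = -2 < 0)

ℤ_3 = {x ∈ ℚ_3 : v_3(x) ≥ 0} and ℤ_3^× = {x ∈ ℤ_3 : v_3(x) = 0}. Here v_3(59/126) = v_3(num) − v_3(den) = -2; compare against these criteria.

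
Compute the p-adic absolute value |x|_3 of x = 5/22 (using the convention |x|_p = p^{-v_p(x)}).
|5/22|_3 = 1

Step 1 — compute v_3(x) by factoring powers of 3 out of the numerator and denominator: v_3(5/22) = 0. Step 2 — apply |x|_p = p^{-v_p(x)} = 3^{0} = 1.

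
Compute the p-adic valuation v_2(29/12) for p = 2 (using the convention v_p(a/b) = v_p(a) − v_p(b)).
v_2(29/12) = -2

Factor powers of 2 from the numerator and denominator of the reduced fraction: 29 = 2^0 · 29 and 12 = 2^2 · 3. Apply v_p(a/b) = v_p(a) − v_p(b): v_2(29/12) = 0 − 2 = -2.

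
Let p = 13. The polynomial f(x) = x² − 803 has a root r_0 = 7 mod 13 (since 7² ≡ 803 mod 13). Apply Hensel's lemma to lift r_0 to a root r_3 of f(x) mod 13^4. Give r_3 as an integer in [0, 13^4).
r_3 = 22224 (mod 28561)

Hensel's recurrence: r_{i+1} = r_i − f(r_i)·(f′(r_i))^{-1} mod 13^{i+2}, with f′(x) = 2x. Iterate:
  r_0 = 7 (mod 13)
  r_1 = 85 (mod 169)
  r_2 = 254 (mod 2197)
  r_3 = 22224 (mod 28561)
Final: r_3 = 22224, and one checks f(r_3) ≡ 0 mod 13^4.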